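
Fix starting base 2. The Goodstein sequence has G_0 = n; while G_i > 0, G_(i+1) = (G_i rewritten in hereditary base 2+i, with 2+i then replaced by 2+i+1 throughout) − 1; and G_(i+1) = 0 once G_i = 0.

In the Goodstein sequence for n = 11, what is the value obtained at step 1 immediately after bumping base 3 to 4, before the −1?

G_0=11  [base 2] 2^(2 + 1) + 2 + 1  →[2↦3]→  3^(3 + 1) + 3 + 1 = 85  −1 ⇒ G_1=84
G_1=84  [base 3] 3^(3 + 1) + 3  →[3↦4]→  4^(4 + 1) + 4 = 1028  −1 ⇒ G_2=1027

1028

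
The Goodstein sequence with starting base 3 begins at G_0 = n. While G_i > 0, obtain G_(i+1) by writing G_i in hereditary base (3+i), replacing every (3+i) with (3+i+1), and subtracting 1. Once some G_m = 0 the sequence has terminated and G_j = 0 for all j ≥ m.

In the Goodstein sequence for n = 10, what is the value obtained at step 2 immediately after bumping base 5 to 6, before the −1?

28

base 3: 10 = 3^2 + 1; at 4: 4^2 + 1 = 17; next = 16
base 4: 16 = 4^2; at 5: 5^2 = 25; next = 24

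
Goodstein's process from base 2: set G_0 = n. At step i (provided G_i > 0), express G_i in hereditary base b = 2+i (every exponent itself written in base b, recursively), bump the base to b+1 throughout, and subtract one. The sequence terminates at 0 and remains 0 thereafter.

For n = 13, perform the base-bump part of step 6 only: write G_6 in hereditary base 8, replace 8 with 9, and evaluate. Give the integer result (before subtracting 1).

step 0: 13 = 2^(2 + 1) + 2^2 + 1; sub 3 for 2: 3^(3 + 1) + 3^3 + 1; = 109; G_1 = 109−1 = 108
step 1: 108 = 3^(3 + 1) + 3^3; sub 4 for 3: 4^(4 + 1) + 4^4; = 1280; G_2 = 1280−1 = 1279
step 2: 1279 = 4^(4 + 1) + 3·4^3 + 3·4^2 + 3·4 + 3; sub 5 for 4: 5^(5 + 1) + 3·5^3 + 3·5^2 + 3·5 + 3; = 16093; G_3 = 16093−1 = 16092
step 3: 16092 = 5^(5 + 1) + 3·5^3 + 3·5^2 + 3·5 + 2; sub 6 for 5: 6^(6 + 1) + 3·6^3 + 3·6^2 + 3·6 + 2; = 280712; G_4 = 280712−1 = 280711
step 4: 280711 = 6^(6 + 1) + 3·6^3 + 3·6^2 + 3·6 + 1; sub 7 for 6: 7^(7 + 1) + 3·7^3 + 3·7^2 + 3·7 + 1; = 5765999; G_5 = 5765999−1 = 5765998
step 5: 5765998 = 7^(7 + 1) + 3·7^3 + 3·7^2 + 3·7; sub 8 for 7: 8^(8 + 1) + 3·8^3 + 3·8^2 + 3·8; = 134219480; G_6 = 134219480−1 = 134219479
step 6: 134219479 = 8^(8 + 1) + 3·8^3 + 3·8^2 + 2·8 + 7; sub 9 for 8: 9^(9 + 1) + 3·9^3 + 3·9^2 + 2·9 + 7; = 3486786856; G_7 = 3486786856−1 = 3486786855

3486786856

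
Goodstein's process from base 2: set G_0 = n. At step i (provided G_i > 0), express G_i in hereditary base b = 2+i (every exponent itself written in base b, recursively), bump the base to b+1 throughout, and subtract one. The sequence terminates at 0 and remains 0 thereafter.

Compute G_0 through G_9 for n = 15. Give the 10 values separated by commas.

15, 111, 1283, 18752, 326593, 6588344, 150994943, 3524450280, 100077777775, 3138578427934

step 0: 15 = 2^(2 + 1) + 2^2 + 2 + 1; sub 3 for 2: 3^(3 + 1) + 3^3 + 3 + 1; = 112; G_1 = 112−1 = 111
step 1: 111 = 3^(3 + 1) + 3^3 + 3; sub 4 for 3: 4^(4 + 1) + 4^4 + 4; = 1284; G_2 = 1284−1 = 1283
step 2: 1283 = 4^(4 + 1) + 4^4 + 3; sub 5 for 4: 5^(5 + 1) + 5^5 + 3; = 18753; G_3 = 18753−1 = 18752
step 3: 18752 = 5^(5 + 1) + 5^5 + 2; sub 6 for 5: 6^(6 + 1) + 6^6 + 2; = 326594; G_4 = 326594−1 = 326593
step 4: 326593 = 6^(6 + 1) + 6^6 + 1; sub 7 for 6: 7^(7 + 1) + 7^7 + 1; = 6588345; G_5 = 6588345−1 = 6588344
step 5: 6588344 = 7^(7 + 1) + 7^7; sub 8 for 7: 8^(8 + 1) + 8^8; = 150994944; G_6 = 150994944−1 = 150994943
step 6: 150994943 = 8^(8 + 1) + 7·8^7 + 7·8^6 + 7·8^5 + 7·8^4 + 7·8^3 + 7·8^2 + 7·8 + 7; sub 9 for 8: 9^(9 + 1) + 7·9^7 + 7·9^6 + 7·9^5 + 7·9^4 + 7·9^3 + 7·9^2 + 7·9 + 7; = 3524450281; G_7 = 3524450281−1 = 3524450280
step 7: 3524450280 = 9^(9 + 1) + 7·9^7 + 7·9^6 + 7·9^5 + 7·9^4 + 7·9^3 + 7·9^2 + 7·9 + 6; sub 10 for 9: 10^(10 + 1) + 7·10^7 + 7·10^6 + 7·10^5 + 7·10^4 + 7·10^3 + 7·10^2 + 7·10 + 6; = 100077777776; G_8 = 100077777776−1 = 100077777775
step 8: 100077777775 = 10^(10 + 1) + 7·10^7 + 7·10^6 + 7·10^5 + 7·10^4 + 7·10^3 + 7·10^2 + 7·10 + 5; sub 11 for 10: 11^(11 + 1) + 7·11^7 + 7·11^6 + 7·11^5 + 7·11^4 + 7·11^3 + 7·11^2 + 7·11 + 5; = 3138578427935; G_9 = 3138578427935−1 = 3138578427934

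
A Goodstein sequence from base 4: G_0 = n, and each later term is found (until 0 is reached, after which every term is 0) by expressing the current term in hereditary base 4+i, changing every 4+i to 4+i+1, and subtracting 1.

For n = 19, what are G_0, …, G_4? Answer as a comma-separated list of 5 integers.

(0) 19|_4 = 4^2 + 3 ↦ 5^2 + 3|_5 = 28 ⇒ 27
(1) 27|_5 = 5^2 + 2 ↦ 6^2 + 2|_6 = 38 ⇒ 37
(2) 37|_6 = 6^2 + 1 ↦ 7^2 + 1|_7 = 50 ⇒ 49
(3) 49|_7 = 7^2 ↦ 8^2|_8 = 64 ⇒ 63

19, 27, 37, 49, 63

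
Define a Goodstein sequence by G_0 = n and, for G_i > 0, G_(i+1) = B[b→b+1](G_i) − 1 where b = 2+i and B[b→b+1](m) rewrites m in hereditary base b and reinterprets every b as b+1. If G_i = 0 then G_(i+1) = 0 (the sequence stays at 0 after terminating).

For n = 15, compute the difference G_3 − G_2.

step 0: 15 = 2^(2 + 1) + 2^2 + 2 + 1; sub 3 for 2: 3^(3 + 1) + 3^3 + 3 + 1; = 112; G_1 = 112−1 = 111
step 1: 111 = 3^(3 + 1) + 3^3 + 3; sub 4 for 3: 4^(4 + 1) + 4^4 + 4; = 1284; G_2 = 1284−1 = 1283
step 2: 1283 = 4^(4 + 1) + 4^4 + 3; sub 5 for 4: 5^(5 + 1) + 5^5 + 3; = 18753; G_3 = 18753−1 = 18752

17469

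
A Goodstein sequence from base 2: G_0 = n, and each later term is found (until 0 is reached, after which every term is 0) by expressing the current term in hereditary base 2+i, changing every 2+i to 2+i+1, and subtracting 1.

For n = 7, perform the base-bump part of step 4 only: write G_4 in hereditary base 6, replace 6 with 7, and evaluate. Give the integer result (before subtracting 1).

823544

i=0: 7 = 2^2 + 2 + 1 (b=2); 2→3: 3^3 + 3 + 1 = 31; 31−1 = 30
i=1: 30 = 3^3 + 3 (b=3); 3→4: 4^4 + 4 = 260; 260−1 = 259
i=2: 259 = 4^4 + 3 (b=4); 4→5: 5^5 + 3 = 3128; 3128−1 = 3127
i=3: 3127 = 5^5 + 2 (b=5); 5→6: 6^6 + 2 = 46658; 46658−1 = 46657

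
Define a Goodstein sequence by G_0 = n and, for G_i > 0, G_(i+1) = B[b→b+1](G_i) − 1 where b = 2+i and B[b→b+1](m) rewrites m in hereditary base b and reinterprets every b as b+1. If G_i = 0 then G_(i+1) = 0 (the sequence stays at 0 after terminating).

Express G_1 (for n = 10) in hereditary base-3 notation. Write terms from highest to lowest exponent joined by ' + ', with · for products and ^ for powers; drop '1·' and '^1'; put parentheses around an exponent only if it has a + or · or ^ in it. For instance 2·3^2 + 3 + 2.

3^(3 + 1) + 2

i=0: 10 = 2^(2 + 1) + 2 (b=2); 2→3: 3^(3 + 1) + 3 = 84; 84−1 = 83
i=1: 83 = 3^(3 + 1) + 2 (b=3); 3→4: 4^(4 + 1) + 2 = 1026; 1026−1 = 1025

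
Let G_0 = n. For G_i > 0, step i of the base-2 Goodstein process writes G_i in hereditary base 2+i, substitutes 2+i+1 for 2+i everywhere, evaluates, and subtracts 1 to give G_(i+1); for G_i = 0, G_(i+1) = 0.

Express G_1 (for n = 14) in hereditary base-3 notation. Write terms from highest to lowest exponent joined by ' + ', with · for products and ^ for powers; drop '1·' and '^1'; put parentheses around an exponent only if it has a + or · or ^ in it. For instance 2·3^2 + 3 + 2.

i=0: 14 = 2^(2 + 1) + 2^2 + 2 (b=2); 2→3: 3^(3 + 1) + 3^3 + 3 = 111; 111−1 = 110
i=1: 110 = 3^(3 + 1) + 3^3 + 2 (b=3); 3→4: 4^(4 + 1) + 4^4 + 2 = 1282; 1282−1 = 1281

3^(3 + 1) + 3^3 + 2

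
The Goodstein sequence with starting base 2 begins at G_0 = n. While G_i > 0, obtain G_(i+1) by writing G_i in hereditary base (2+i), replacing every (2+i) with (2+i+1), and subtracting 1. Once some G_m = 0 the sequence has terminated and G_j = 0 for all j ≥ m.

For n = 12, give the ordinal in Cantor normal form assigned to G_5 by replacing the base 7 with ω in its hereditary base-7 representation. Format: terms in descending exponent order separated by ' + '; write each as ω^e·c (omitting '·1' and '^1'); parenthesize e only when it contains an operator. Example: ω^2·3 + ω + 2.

i=0: 12 = 2^(2 + 1) + 2^2 (b=2); 2→3: 3^(3 + 1) + 3^3 = 108; 108−1 = 107
i=1: 107 = 3^(3 + 1) + 2·3^2 + 2·3 + 2 (b=3); 3→4: 4^(4 + 1) + 2·4^2 + 2·4 + 2 = 1066; 1066−1 = 1065
i=2: 1065 = 4^(4 + 1) + 2·4^2 + 2·4 + 1 (b=4); 4→5: 5^(5 + 1) + 2·5^2 + 2·5 + 1 = 15686; 15686−1 = 15685
i=3: 15685 = 5^(5 + 1) + 2·5^2 + 2·5 (b=5); 5→6: 6^(6 + 1) + 2·6^2 + 2·6 = 280020; 280020−1 = 280019
i=4: 280019 = 6^(6 + 1) + 2·6^2 + 6 + 5 (b=6); 6→7: 7^(7 + 1) + 2·7^2 + 7 + 5 = 5764911; 5764911−1 = 5764910

ω^(ω + 1) + ω^2·2 + ω + 4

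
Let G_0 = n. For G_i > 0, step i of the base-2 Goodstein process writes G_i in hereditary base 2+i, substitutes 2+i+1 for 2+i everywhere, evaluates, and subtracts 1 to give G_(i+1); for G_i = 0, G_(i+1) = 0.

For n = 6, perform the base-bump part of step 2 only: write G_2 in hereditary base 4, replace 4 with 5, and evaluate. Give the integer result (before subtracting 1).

base 2: 6 = 2^2 + 2; at 3: 3^3 + 3 = 30; next = 29
base 3: 29 = 3^3 + 2; at 4: 4^4 + 2 = 258; next = 257

3126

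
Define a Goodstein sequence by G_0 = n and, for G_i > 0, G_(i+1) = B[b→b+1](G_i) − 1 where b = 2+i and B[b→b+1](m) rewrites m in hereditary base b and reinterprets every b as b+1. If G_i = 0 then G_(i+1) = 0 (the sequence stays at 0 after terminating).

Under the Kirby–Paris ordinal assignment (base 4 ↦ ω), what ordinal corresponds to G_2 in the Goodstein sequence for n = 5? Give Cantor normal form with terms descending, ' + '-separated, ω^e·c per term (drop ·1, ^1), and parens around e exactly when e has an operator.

(0) 5|_2 = 2^2 + 1 ↦ 3^3 + 1|_3 = 28 ⇒ 27
(1) 27|_3 = 3^3 ↦ 4^4|_4 = 256 ⇒ 255
(2) 255|_4 = 3·4^3 + 3·4^2 + 3·4 + 3 ↦ 3·5^3 + 3·5^2 + 3·5 + 3|_5 = 468 ⇒ 467

ω^3·3 + ω^2·3 + ω·3 + 3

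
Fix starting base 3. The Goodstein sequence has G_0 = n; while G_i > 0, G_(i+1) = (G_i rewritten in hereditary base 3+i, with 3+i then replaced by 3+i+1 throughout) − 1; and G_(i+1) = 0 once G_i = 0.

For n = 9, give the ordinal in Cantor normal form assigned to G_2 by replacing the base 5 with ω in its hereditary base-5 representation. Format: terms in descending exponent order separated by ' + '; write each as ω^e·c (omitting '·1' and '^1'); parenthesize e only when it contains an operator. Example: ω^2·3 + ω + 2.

[0] 9 ≡ 3^2 (base 3). Lift 4: 16. −1: 15.
[1] 15 ≡ 3·4 + 3 (base 4). Lift 5: 18. −1: 17.
[2] 17 ≡ 3·5 + 2 (base 5). Lift 6: 20. −1: 19.

ω·3 + 2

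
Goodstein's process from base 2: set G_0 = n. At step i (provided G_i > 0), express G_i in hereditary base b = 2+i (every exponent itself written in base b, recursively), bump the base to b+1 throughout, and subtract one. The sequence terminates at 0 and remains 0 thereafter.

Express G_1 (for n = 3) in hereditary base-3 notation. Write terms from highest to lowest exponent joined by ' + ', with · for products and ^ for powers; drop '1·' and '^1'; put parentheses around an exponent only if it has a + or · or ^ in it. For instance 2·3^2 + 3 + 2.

3 —HB2→ 2 + 1 —bump→ 3 + 1 = 4 —(−1)→ 3
3 —HB3→ 3 —bump→ 4 = 4 —(−1)→ 3

3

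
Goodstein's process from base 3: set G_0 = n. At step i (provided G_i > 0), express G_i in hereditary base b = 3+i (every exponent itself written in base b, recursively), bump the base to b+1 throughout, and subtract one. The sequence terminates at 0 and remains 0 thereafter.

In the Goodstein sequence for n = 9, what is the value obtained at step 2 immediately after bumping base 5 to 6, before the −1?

G_0 = 9. HB_3(9) = 3^2. Bump = 16. G_1 = 15.
G_1 = 15. HB_4(15) = 3·4 + 3. Bump = 18. G_2 = 17.
G_2 = 17. HB_5(17) = 3·5 + 2. Bump = 20. G_3 = 19.

20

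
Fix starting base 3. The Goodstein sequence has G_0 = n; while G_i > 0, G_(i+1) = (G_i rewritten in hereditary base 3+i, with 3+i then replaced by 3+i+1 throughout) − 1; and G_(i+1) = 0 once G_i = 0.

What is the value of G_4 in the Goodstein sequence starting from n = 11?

39

G_0=11  [base 3] 3^2 + 2  →[3↦4]→  4^2 + 2 = 18  −1 ⇒ G_1=17
G_1=17  [base 4] 4^2 + 1  →[4↦5]→  5^2 + 1 = 26  −1 ⇒ G_2=25
G_2=25  [base 5] 5^2  →[5↦6]→  6^2 = 36  −1 ⇒ G_3=35
G_3=35  [base 6] 5·6 + 5  →[6↦7]→  5·7 + 5 = 40  −1 ⇒ G_4=39
G_4=39  [base 7] 5·7 + 4  →[7↦8]→  5·8 + 4 = 44  −1 ⇒ G_5=43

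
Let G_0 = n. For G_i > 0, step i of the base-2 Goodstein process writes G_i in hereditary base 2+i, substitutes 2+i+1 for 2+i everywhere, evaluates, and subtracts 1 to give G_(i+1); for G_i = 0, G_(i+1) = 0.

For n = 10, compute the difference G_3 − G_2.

14600

10 —HB2→ 2^(2 + 1) + 2 —bump→ 3^(3 + 1) + 3 = 84 —(−1)→ 83
83 —HB3→ 3^(3 + 1) + 2 —bump→ 4^(4 + 1) + 2 = 1026 —(−1)→ 1025
1025 —HB4→ 4^(4 + 1) + 1 —bump→ 5^(5 + 1) + 1 = 15626 —(−1)→ 15625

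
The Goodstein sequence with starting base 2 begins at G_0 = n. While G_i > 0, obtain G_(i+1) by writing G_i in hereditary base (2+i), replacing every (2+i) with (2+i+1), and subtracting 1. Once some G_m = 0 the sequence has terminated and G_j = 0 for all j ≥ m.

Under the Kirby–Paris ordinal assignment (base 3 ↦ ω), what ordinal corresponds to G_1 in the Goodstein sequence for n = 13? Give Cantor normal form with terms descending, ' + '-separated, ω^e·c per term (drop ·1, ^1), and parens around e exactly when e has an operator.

i=0: 13 = 2^(2 + 1) + 2^2 + 1 (b=2); 2→3: 3^(3 + 1) + 3^3 + 1 = 109; 109−1 = 108
i=1: 108 = 3^(3 + 1) + 3^3 (b=3); 3→4: 4^(4 + 1) + 4^4 = 1280; 1280−1 = 1279

ω^(ω + 1) + ω^ω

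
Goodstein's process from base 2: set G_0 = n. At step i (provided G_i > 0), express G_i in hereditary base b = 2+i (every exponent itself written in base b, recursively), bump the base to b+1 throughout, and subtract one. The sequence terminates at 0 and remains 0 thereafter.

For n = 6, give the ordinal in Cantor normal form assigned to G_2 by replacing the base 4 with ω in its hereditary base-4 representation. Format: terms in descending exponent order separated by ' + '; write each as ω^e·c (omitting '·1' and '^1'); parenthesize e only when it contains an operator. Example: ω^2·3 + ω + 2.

ω^ω + 1

6 —HB2→ 2^2 + 2 —bump→ 3^3 + 3 = 30 —(−1)→ 29
29 —HB3→ 3^3 + 2 —bump→ 4^4 + 2 = 258 —(−1)→ 257
257 —HB4→ 4^4 + 1 —bump→ 5^5 + 1 = 3126 —(−1)→ 3125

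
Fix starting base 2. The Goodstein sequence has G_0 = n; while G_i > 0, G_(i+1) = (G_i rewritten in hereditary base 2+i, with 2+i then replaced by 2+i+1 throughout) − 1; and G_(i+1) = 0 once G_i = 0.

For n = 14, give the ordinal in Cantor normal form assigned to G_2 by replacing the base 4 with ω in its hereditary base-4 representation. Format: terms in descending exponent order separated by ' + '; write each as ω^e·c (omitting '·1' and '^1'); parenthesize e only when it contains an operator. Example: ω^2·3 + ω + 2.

(0) 14|_2 = 2^(2 + 1) + 2^2 + 2 ↦ 3^(3 + 1) + 3^3 + 3|_3 = 111 ⇒ 110
(1) 110|_3 = 3^(3 + 1) + 3^3 + 2 ↦ 4^(4 + 1) + 4^4 + 2|_4 = 1282 ⇒ 1281

ω^(ω + 1) + ω^ω + 1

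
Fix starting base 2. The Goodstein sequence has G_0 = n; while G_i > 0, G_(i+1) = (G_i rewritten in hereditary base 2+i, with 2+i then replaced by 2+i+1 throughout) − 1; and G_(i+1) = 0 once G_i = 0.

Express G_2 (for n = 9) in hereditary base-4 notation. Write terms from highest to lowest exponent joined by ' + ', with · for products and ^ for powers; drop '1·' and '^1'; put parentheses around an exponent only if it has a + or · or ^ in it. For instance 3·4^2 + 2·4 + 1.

i=0: 9 = 2^(2 + 1) + 1 (b=2); 2→3: 3^(3 + 1) + 1 = 82; 82−1 = 81
i=1: 81 = 3^(3 + 1) (b=3); 3→4: 4^(4 + 1) = 1024; 1024−1 = 1023
i=2: 1023 = 3·4^4 + 3·4^3 + 3·4^2 + 3·4 + 3 (b=4); 4→5: 3·5^5 + 3·5^3 + 3·5^2 + 3·5 + 3 = 9843; 9843−1 = 9842

3·4^4 + 3·4^3 + 3·4^2 + 3·4 + 3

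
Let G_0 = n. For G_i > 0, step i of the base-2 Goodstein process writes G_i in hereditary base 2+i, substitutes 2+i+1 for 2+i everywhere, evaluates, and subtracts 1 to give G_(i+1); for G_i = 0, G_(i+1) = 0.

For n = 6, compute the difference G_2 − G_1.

[0] 6 ≡ 2^2 + 2 (base 2). Lift 3: 30. −1: 29.
[1] 29 ≡ 3^3 + 2 (base 3). Lift 4: 258. −1: 257.

228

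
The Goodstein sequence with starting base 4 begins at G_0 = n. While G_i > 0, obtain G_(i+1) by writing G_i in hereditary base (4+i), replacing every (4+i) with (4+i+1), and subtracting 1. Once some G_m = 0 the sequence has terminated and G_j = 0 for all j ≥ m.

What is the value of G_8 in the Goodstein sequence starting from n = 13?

23

G_0 = 13. HB_4(13) = 3·4 + 1. Bump = 16. G_1 = 15.
G_1 = 15. HB_5(15) = 3·5. Bump = 18. G_2 = 17.
G_2 = 17. HB_6(17) = 2·6 + 5. Bump = 19. G_3 = 18.
G_3 = 18. HB_7(18) = 2·7 + 4. Bump = 20. G_4 = 19.
G_4 = 19. HB_8(19) = 2·8 + 3. Bump = 21. G_5 = 20.
G_5 = 20. HB_9(20) = 2·9 + 2. Bump = 22. G_6 = 21.
G_6 = 21. HB_10(21) = 2·10 + 1. Bump = 23. G_7 = 22.
G_7 = 22. HB_11(22) = 2·11. Bump = 24. G_8 = 23.
G_8 = 23. HB_12(23) = 12 + 11. Bump = 24. G_9 = 23.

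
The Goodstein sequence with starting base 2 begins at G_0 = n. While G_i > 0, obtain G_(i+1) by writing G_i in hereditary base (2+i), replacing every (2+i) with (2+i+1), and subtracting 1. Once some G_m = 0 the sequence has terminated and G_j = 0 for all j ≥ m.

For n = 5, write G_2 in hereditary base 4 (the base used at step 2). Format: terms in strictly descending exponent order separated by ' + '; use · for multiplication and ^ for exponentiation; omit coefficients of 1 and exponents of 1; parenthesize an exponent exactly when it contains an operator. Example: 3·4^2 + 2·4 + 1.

5 —HB2→ 2^2 + 1 —bump→ 3^3 + 1 = 28 —(−1)→ 27
27 —HB3→ 3^3 —bump→ 4^4 = 256 —(−1)→ 255
255 —HB4→ 3·4^3 + 3·4^2 + 3·4 + 3 —bump→ 3·5^3 + 3·5^2 + 3·5 + 3 = 468 —(−1)→ 467

3·4^3 + 3·4^2 + 3·4 + 3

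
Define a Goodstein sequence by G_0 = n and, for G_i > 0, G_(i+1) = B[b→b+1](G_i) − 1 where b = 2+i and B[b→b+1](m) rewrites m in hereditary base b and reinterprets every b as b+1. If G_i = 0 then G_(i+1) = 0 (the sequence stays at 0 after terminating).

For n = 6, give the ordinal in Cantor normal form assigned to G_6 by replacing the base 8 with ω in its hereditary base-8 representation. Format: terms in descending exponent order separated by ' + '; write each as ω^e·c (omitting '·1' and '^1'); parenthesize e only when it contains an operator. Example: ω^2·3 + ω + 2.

step 0: 6 = 2^2 + 2; sub 3 for 2: 3^3 + 3; = 30; G_1 = 30−1 = 29
step 1: 29 = 3^3 + 2; sub 4 for 3: 4^4 + 2; = 258; G_2 = 258−1 = 257
step 2: 257 = 4^4 + 1; sub 5 for 4: 5^5 + 1; = 3126; G_3 = 3126−1 = 3125
step 3: 3125 = 5^5; sub 6 for 5: 6^6; = 46656; G_4 = 46656−1 = 46655
step 4: 46655 = 5·6^5 + 5·6^4 + 5·6^3 + 5·6^2 + 5·6 + 5; sub 7 for 6: 5·7^5 + 5·7^4 + 5·7^3 + 5·7^2 + 5·7 + 5; = 98040; G_5 = 98040−1 = 98039
step 5: 98039 = 5·7^5 + 5·7^4 + 5·7^3 + 5·7^2 + 5·7 + 4; sub 8 for 7: 5·8^5 + 5·8^4 + 5·8^3 + 5·8^2 + 5·8 + 4; = 187244; G_6 = 187244−1 = 187243
step 6: 187243 = 5·8^5 + 5·8^4 + 5·8^3 + 5·8^2 + 5·8 + 3; sub 9 for 8: 5·9^5 + 5·9^4 + 5·9^3 + 5·9^2 + 5·9 + 3; = 332148; G_7 = 332148−1 = 332147

ω^5·5 + ω^4·5 + ω^3·5 + ω^2·5 + ω·5 + 3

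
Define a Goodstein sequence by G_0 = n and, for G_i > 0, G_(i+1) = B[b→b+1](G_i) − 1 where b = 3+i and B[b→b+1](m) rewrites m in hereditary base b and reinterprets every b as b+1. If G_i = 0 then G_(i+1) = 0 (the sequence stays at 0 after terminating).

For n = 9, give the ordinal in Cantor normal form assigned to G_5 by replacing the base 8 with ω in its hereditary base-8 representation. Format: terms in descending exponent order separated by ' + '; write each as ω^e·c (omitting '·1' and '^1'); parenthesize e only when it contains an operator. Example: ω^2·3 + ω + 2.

ω·2 + 7

G_0 = 9. HB_3(9) = 3^2. Bump = 16. G_1 = 15.
G_1 = 15. HB_4(15) = 3·4 + 3. Bump = 18. G_2 = 17.
G_2 = 17. HB_5(17) = 3·5 + 2. Bump = 20. G_3 = 19.
G_3 = 19. HB_6(19) = 3·6 + 1. Bump = 22. G_4 = 21.
G_4 = 21. HB_7(21) = 3·7. Bump = 24. G_5 = 23.
G_5 = 23. HB_8(23) = 2·8 + 7. Bump = 25. G_6 = 24.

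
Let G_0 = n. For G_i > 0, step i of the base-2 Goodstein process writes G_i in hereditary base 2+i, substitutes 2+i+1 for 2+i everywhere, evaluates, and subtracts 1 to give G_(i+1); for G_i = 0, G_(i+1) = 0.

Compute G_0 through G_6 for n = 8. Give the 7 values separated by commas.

8, 80, 553, 6310, 93395, 1647195, 33554571

i=0: 8 = 2^(2 + 1) (b=2); 2→3: 3^(3 + 1) = 81; 81−1 = 80
i=1: 80 = 2·3^3 + 2·3^2 + 2·3 + 2 (b=3); 3→4: 2·4^4 + 2·4^2 + 2·4 + 2 = 554; 554−1 = 553
i=2: 553 = 2·4^4 + 2·4^2 + 2·4 + 1 (b=4); 4→5: 2·5^5 + 2·5^2 + 2·5 + 1 = 6311; 6311−1 = 6310
i=3: 6310 = 2·5^5 + 2·5^2 + 2·5 (b=5); 5→6: 2·6^6 + 2·6^2 + 2·6 = 93396; 93396−1 = 93395
i=4: 93395 = 2·6^6 + 2·6^2 + 6 + 5 (b=6); 6→7: 2·7^7 + 2·7^2 + 7 + 5 = 1647196; 1647196−1 = 1647195
i=5: 1647195 = 2·7^7 + 2·7^2 + 7 + 4 (b=7); 7→8: 2·8^8 + 2·8^2 + 8 + 4 = 33554572; 33554572−1 = 33554571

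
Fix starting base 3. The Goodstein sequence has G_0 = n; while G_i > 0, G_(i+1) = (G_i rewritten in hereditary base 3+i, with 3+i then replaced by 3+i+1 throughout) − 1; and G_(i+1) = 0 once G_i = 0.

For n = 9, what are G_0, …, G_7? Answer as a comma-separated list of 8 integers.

9, 15, 17, 19, 21, 23, 24, 25

G_0=9  [base 3] 3^2  →[3↦4]→  4^2 = 16  −1 ⇒ G_1=15
G_1=15  [base 4] 3·4 + 3  →[4↦5]→  3·5 + 3 = 18  −1 ⇒ G_2=17
G_2=17  [base 5] 3·5 + 2  →[5↦6]→  3·6 + 2 = 20  −1 ⇒ G_3=19
G_3=19  [base 6] 3·6 + 1  →[6↦7]→  3·7 + 1 = 22  −1 ⇒ G_4=21
G_4=21  [base 7] 3·7  →[7↦8]→  3·8 = 24  −1 ⇒ G_5=23
G_5=23  [base 8] 2·8 + 7  →[8↦9]→  2·9 + 7 = 25  −1 ⇒ G_6=24
G_6=24  [base 9] 2·9 + 6  →[9↦10]→  2·10 + 6 = 26  −1 ⇒ G_7=25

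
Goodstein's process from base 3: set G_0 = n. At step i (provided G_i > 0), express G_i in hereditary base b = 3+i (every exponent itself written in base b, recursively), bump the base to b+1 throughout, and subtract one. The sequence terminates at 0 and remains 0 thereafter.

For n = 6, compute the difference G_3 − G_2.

0

6 —HB3→ 2·3 —bump→ 2·4 = 8 —(−1)→ 7
7 —HB4→ 4 + 3 —bump→ 5 + 3 = 8 —(−1)→ 7
7 —HB5→ 5 + 2 —bump→ 6 + 2 = 8 —(−1)→ 7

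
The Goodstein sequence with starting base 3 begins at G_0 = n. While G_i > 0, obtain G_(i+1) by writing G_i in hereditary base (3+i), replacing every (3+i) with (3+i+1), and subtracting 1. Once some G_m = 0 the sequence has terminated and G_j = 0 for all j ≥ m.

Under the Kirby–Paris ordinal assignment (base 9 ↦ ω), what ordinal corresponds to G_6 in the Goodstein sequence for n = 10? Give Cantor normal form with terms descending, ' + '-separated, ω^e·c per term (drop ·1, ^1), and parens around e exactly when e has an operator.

ω·4

10 —HB3→ 3^2 + 1 —bump→ 4^2 + 1 = 17 —(−1)→ 16
16 —HB4→ 4^2 —bump→ 5^2 = 25 —(−1)→ 24
24 —HB5→ 4·5 + 4 —bump→ 4·6 + 4 = 28 —(−1)→ 27
27 —HB6→ 4·6 + 3 —bump→ 4·7 + 3 = 31 —(−1)→ 30
30 —HB7→ 4·7 + 2 —bump→ 4·8 + 2 = 34 —(−1)→ 33
33 —HB8→ 4·8 + 1 —bump→ 4·9 + 1 = 37 —(−1)→ 36
36 —HB9→ 4·9 —bump→ 4·10 = 40 —(−1)→ 39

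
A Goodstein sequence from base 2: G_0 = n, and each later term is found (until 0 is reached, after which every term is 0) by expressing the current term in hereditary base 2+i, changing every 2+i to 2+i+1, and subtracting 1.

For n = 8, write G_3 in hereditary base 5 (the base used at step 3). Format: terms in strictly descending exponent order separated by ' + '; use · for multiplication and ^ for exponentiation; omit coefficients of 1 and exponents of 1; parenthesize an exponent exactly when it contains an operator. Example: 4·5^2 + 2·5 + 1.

2·5^5 + 2·5^2 + 2·5

step 0: 8 = 2^(2 + 1); sub 3 for 2: 3^(3 + 1); = 81; G_1 = 81−1 = 80
step 1: 80 = 2·3^3 + 2·3^2 + 2·3 + 2; sub 4 for 3: 2·4^4 + 2·4^2 + 2·4 + 2; = 554; G_2 = 554−1 = 553
step 2: 553 = 2·4^4 + 2·4^2 + 2·4 + 1; sub 5 for 4: 2·5^5 + 2·5^2 + 2·5 + 1; = 6311; G_3 = 6311−1 = 6310
step 3: 6310 = 2·5^5 + 2·5^2 + 2·5; sub 6 for 5: 2·6^6 + 2·6^2 + 2·6; = 93396; G_4 = 93396−1 = 93395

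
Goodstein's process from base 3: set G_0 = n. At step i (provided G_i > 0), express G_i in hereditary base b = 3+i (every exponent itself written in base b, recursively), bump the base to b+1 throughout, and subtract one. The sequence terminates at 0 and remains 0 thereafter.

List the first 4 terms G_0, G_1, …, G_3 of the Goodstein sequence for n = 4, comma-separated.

4, 4, 4, 3

base 3: 4 = 3 + 1; at 4: 4 + 1 = 5; next = 4
base 4: 4 = 4; at 5: 5 = 5; next = 4
base 5: 4 = 4; at 6: 4 = 4; next = 3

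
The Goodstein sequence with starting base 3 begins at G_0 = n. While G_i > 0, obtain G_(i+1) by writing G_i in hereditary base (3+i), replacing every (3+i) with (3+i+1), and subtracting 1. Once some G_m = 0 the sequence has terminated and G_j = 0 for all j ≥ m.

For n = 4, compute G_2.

4

step 0: 4 = 3 + 1; sub 4 for 3: 4 + 1; = 5; G_1 = 5−1 = 4
step 1: 4 = 4; sub 5 for 4: 5; = 5; G_2 = 5−1 = 4
step 2: 4 = 4; sub 6 for 5: 4; = 4; G_3 = 4−1 = 3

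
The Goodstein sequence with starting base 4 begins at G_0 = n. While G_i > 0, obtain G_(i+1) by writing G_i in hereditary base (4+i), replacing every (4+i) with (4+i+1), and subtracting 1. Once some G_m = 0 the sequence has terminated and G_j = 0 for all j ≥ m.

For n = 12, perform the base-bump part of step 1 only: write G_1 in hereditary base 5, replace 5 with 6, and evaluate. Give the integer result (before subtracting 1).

16

(0) 12|_4 = 3·4 ↦ 3·5|_5 = 15 ⇒ 14
(1) 14|_5 = 2·5 + 4 ↦ 2·6 + 4|_6 = 16 ⇒ 15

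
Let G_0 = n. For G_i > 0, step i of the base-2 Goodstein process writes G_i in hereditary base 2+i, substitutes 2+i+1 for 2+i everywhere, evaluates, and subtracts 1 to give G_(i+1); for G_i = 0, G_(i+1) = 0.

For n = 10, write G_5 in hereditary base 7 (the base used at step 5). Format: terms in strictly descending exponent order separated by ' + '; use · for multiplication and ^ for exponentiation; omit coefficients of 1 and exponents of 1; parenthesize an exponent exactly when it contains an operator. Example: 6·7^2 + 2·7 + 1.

G_0=10  [base 2] 2^(2 + 1) + 2  →[2↦3]→  3^(3 + 1) + 3 = 84  −1 ⇒ G_1=83
G_1=83  [base 3] 3^(3 + 1) + 2  →[3↦4]→  4^(4 + 1) + 2 = 1026  −1 ⇒ G_2=1025
G_2=1025  [base 4] 4^(4 + 1) + 1  →[4↦5]→  5^(5 + 1) + 1 = 15626  −1 ⇒ G_3=15625
G_3=15625  [base 5] 5^(5 + 1)  →[5↦6]→  6^(6 + 1) = 279936  −1 ⇒ G_4=279935
G_4=279935  [base 6] 5·6^6 + 5·6^5 + 5·6^4 + 5·6^3 + 5·6^2 + 5·6 + 5  →[6↦7]→  5·7^7 + 5·7^5 + 5·7^4 + 5·7^3 + 5·7^2 + 5·7 + 5 = 4215755  −1 ⇒ G_5=4215754

5·7^7 + 5·7^5 + 5·7^4 + 5·7^3 + 5·7^2 + 5·7 + 4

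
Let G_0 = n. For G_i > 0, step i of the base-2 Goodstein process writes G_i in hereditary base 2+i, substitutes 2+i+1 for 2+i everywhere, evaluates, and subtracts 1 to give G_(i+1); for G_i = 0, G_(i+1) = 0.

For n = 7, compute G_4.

46657

[0] 7 ≡ 2^2 + 2 + 1 (base 2). Lift 3: 31. −1: 30.
[1] 30 ≡ 3^3 + 3 (base 3). Lift 4: 260. −1: 259.
[2] 259 ≡ 4^4 + 3 (base 4). Lift 5: 3128. −1: 3127.
[3] 3127 ≡ 5^5 + 2 (base 5). Lift 6: 46658. −1: 46657.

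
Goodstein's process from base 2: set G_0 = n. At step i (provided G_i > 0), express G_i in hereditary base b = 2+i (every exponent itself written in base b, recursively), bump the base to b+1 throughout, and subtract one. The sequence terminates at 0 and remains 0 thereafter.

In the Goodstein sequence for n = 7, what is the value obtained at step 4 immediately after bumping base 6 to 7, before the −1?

823544

base 2: 7 = 2^2 + 2 + 1; at 3: 3^3 + 3 + 1 = 31; next = 30
base 3: 30 = 3^3 + 3; at 4: 4^4 + 4 = 260; next = 259
base 4: 259 = 4^4 + 3; at 5: 5^5 + 3 = 3128; next = 3127
base 5: 3127 = 5^5 + 2; at 6: 6^6 + 2 = 46658; next = 46657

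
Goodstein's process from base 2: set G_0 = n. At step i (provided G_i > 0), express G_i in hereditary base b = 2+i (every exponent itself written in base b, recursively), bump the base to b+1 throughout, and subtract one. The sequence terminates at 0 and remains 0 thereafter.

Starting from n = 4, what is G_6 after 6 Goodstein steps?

139

G_0=4  [base 2] 2^2  →[2↦3]→  3^3 = 27  −1 ⇒ G_1=26
G_1=26  [base 3] 2·3^2 + 2·3 + 2  →[3↦4]→  2·4^2 + 2·4 + 2 = 42  −1 ⇒ G_2=41
G_2=41  [base 4] 2·4^2 + 2·4 + 1  →[4↦5]→  2·5^2 + 2·5 + 1 = 61  −1 ⇒ G_3=60
G_3=60  [base 5] 2·5^2 + 2·5  →[5↦6]→  2·6^2 + 2·6 = 84  −1 ⇒ G_4=83
G_4=83  [base 6] 2·6^2 + 6 + 5  →[6↦7]→  2·7^2 + 7 + 5 = 110  −1 ⇒ G_5=109
G_5=109  [base 7] 2·7^2 + 7 + 4  →[7↦8]→  2·8^2 + 8 + 4 = 140  −1 ⇒ G_6=139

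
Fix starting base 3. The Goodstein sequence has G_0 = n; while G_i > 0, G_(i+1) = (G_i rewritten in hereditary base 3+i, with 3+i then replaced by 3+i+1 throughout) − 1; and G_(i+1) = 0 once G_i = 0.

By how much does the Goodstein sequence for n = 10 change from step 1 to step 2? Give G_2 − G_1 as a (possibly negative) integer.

[0] 10 ≡ 3^2 + 1 (base 3). Lift 4: 17. −1: 16.
[1] 16 ≡ 4^2 (base 4). Lift 5: 25. −1: 24.

8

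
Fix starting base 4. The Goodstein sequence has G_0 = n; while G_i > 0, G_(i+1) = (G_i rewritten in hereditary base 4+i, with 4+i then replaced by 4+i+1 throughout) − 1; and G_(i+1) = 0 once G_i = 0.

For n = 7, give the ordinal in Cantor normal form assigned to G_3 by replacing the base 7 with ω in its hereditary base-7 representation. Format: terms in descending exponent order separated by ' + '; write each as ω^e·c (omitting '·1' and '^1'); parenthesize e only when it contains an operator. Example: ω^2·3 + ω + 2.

(0) 7|_4 = 4 + 3 ↦ 5 + 3|_5 = 8 ⇒ 7
(1) 7|_5 = 5 + 2 ↦ 6 + 2|_6 = 8 ⇒ 7
(2) 7|_6 = 6 + 1 ↦ 7 + 1|_7 = 8 ⇒ 7
(3) 7|_7 = 7 ↦ 8|_8 = 8 ⇒ 7

ω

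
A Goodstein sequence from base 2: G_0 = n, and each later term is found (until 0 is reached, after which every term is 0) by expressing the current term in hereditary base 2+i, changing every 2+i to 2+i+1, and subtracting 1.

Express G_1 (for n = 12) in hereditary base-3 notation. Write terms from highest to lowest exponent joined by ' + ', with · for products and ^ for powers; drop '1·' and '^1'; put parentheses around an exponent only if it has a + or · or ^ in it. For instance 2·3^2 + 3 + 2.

3^(3 + 1) + 2·3^2 + 2·3 + 2

base 2: 12 = 2^(2 + 1) + 2^2; at 3: 3^(3 + 1) + 3^3 = 108; next = 107
base 3: 107 = 3^(3 + 1) + 2·3^2 + 2·3 + 2; at 4: 4^(4 + 1) + 2·4^2 + 2·4 + 2 = 1066; next = 1065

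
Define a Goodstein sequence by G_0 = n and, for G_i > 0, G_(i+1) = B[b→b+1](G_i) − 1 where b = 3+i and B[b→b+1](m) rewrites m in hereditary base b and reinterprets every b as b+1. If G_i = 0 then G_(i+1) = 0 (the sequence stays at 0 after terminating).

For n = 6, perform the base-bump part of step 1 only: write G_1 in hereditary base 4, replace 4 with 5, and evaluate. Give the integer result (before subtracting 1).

8

6 —HB3→ 2·3 —bump→ 2·4 = 8 —(−1)→ 7
7 —HB4→ 4 + 3 —bump→ 5 + 3 = 8 —(−1)→ 7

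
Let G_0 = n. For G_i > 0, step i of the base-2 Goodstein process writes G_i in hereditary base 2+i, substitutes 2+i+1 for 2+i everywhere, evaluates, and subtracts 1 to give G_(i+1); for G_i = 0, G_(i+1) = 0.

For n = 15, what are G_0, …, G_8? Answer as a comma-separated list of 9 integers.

15, 111, 1283, 18752, 326593, 6588344, 150994943, 3524450280, 100077777775

G_0 = 15. HB_2(15) = 2^(2 + 1) + 2^2 + 2 + 1. Bump = 112. G_1 = 111.
G_1 = 111. HB_3(111) = 3^(3 + 1) + 3^3 + 3. Bump = 1284. G_2 = 1283.
G_2 = 1283. HB_4(1283) = 4^(4 + 1) + 4^4 + 3. Bump = 18753. G_3 = 18752.
G_3 = 18752. HB_5(18752) = 5^(5 + 1) + 5^5 + 2. Bump = 326594. G_4 = 326593.
G_4 = 326593. HB_6(326593) = 6^(6 + 1) + 6^6 + 1. Bump = 6588345. G_5 = 6588344.
G_5 = 6588344. HB_7(6588344) = 7^(7 + 1) + 7^7. Bump = 150994944. G_6 = 150994943.
G_6 = 150994943. HB_8(150994943) = 8^(8 + 1) + 7·8^7 + 7·8^6 + 7·8^5 + 7·8^4 + 7·8^3 + 7·8^2 + 7·8 + 7. Bump = 3524450281. G_7 = 3524450280.
G_7 = 3524450280. HB_9(3524450280) = 9^(9 + 1) + 7·9^7 + 7·9^6 + 7·9^5 + 7·9^4 + 7·9^3 + 7·9^2 + 7·9 + 6. Bump = 100077777776. G_8 = 100077777775.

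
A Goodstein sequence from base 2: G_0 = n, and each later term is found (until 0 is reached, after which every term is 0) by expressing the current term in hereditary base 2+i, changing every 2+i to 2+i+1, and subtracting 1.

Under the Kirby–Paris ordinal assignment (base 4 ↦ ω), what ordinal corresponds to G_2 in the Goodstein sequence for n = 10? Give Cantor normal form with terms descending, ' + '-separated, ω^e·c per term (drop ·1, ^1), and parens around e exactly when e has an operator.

i=0: 10 = 2^(2 + 1) + 2 (b=2); 2→3: 3^(3 + 1) + 3 = 84; 84−1 = 83
i=1: 83 = 3^(3 + 1) + 2 (b=3); 3→4: 4^(4 + 1) + 2 = 1026; 1026−1 = 1025

ω^(ω + 1) + 1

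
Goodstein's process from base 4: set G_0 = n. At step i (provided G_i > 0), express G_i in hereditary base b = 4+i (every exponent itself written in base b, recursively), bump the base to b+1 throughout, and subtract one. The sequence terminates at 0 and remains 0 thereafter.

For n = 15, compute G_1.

G_0 = 15. HB_4(15) = 3·4 + 3. Bump = 18. G_1 = 17.
G_1 = 17. HB_5(17) = 3·5 + 2. Bump = 20. G_2 = 19.

17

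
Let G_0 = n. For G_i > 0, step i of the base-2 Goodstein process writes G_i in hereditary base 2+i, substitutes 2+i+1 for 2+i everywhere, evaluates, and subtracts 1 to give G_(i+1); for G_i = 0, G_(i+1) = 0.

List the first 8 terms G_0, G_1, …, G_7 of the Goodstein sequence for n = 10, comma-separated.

step 0: 10 = 2^(2 + 1) + 2; sub 3 for 2: 3^(3 + 1) + 3; = 84; G_1 = 84−1 = 83
step 1: 83 = 3^(3 + 1) + 2; sub 4 for 3: 4^(4 + 1) + 2; = 1026; G_2 = 1026−1 = 1025
step 2: 1025 = 4^(4 + 1) + 1; sub 5 for 4: 5^(5 + 1) + 1; = 15626; G_3 = 15626−1 = 15625
step 3: 15625 = 5^(5 + 1); sub 6 for 5: 6^(6 + 1); = 279936; G_4 = 279936−1 = 279935
step 4: 279935 = 5·6^6 + 5·6^5 + 5·6^4 + 5·6^3 + 5·6^2 + 5·6 + 5; sub 7 for 6: 5·7^7 + 5·7^5 + 5·7^4 + 5·7^3 + 5·7^2 + 5·7 + 5; = 4215755; G_5 = 4215755−1 = 4215754
step 5: 4215754 = 5·7^7 + 5·7^5 + 5·7^4 + 5·7^3 + 5·7^2 + 5·7 + 4; sub 8 for 7: 5·8^8 + 5·8^5 + 5·8^4 + 5·8^3 + 5·8^2 + 5·8 + 4; = 84073324; G_6 = 84073324−1 = 84073323
step 6: 84073323 = 5·8^8 + 5·8^5 + 5·8^4 + 5·8^3 + 5·8^2 + 5·8 + 3; sub 9 for 8: 5·9^9 + 5·9^5 + 5·9^4 + 5·9^3 + 5·9^2 + 5·9 + 3; = 1937434593; G_7 = 1937434593−1 = 1937434592

10, 83, 1025, 15625, 279935, 4215754, 84073323, 1937434592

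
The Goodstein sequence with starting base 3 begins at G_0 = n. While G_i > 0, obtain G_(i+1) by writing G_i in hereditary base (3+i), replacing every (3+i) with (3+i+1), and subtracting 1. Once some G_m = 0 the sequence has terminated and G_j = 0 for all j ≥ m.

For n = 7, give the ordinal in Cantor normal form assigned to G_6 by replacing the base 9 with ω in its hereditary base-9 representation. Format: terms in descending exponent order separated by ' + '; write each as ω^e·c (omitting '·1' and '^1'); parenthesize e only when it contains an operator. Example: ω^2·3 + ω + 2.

ω

base 3: 7 = 2·3 + 1; at 4: 2·4 + 1 = 9; next = 8
base 4: 8 = 2·4; at 5: 2·5 = 10; next = 9
base 5: 9 = 5 + 4; at 6: 6 + 4 = 10; next = 9
base 6: 9 = 6 + 3; at 7: 7 + 3 = 10; next = 9
base 7: 9 = 7 + 2; at 8: 8 + 2 = 10; next = 9
base 8: 9 = 8 + 1; at 9: 9 + 1 = 10; next = 9
base 9: 9 = 9; at 10: 10 = 10; next = 9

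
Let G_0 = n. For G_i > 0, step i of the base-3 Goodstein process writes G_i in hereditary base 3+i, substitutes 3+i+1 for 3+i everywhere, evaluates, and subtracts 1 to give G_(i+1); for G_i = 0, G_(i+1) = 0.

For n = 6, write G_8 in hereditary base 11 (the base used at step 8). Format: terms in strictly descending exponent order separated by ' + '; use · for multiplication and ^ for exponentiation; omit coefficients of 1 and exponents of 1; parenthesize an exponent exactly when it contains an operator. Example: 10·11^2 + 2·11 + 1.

4

G_0 = 6. HB_3(6) = 2·3. Bump = 8. G_1 = 7.
G_1 = 7. HB_4(7) = 4 + 3. Bump = 8. G_2 = 7.
G_2 = 7. HB_5(7) = 5 + 2. Bump = 8. G_3 = 7.
G_3 = 7. HB_6(7) = 6 + 1. Bump = 8. G_4 = 7.
G_4 = 7. HB_7(7) = 7. Bump = 8. G_5 = 7.
G_5 = 7. HB_8(7) = 7. Bump = 7. G_6 = 6.
G_6 = 6. HB_9(6) = 6. Bump = 6. G_7 = 5.
G_7 = 5. HB_10(5) = 5. Bump = 5. G_8 = 4.
G_8 = 4. HB_11(4) = 4. Bump = 4. G_9 = 3.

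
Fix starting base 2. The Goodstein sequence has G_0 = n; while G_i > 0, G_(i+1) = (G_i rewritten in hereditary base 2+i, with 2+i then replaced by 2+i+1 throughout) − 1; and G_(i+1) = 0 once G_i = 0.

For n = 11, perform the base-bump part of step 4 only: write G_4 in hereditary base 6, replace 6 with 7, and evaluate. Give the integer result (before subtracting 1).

5764802

G_0=11  [base 2] 2^(2 + 1) + 2 + 1  →[2↦3]→  3^(3 + 1) + 3 + 1 = 85  −1 ⇒ G_1=84
G_1=84  [base 3] 3^(3 + 1) + 3  →[3↦4]→  4^(4 + 1) + 4 = 1028  −1 ⇒ G_2=1027
G_2=1027  [base 4] 4^(4 + 1) + 3  →[4↦5]→  5^(5 + 1) + 3 = 15628  −1 ⇒ G_3=15627
G_3=15627  [base 5] 5^(5 + 1) + 2  →[5↦6]→  6^(6 + 1) + 2 = 279938  −1 ⇒ G_4=279937
G_4=279937  [base 6] 6^(6 + 1) + 1  →[6↦7]→  7^(7 + 1) + 1 = 5764802  −1 ⇒ G_5=5764801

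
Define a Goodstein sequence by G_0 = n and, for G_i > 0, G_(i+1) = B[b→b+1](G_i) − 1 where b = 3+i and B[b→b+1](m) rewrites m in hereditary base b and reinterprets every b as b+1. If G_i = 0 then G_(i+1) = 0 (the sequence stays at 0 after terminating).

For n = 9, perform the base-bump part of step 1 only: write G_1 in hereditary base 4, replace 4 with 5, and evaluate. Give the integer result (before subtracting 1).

[0] 9 ≡ 3^2 (base 3). Lift 4: 16. −1: 15.
[1] 15 ≡ 3·4 + 3 (base 4). Lift 5: 18. −1: 17.

18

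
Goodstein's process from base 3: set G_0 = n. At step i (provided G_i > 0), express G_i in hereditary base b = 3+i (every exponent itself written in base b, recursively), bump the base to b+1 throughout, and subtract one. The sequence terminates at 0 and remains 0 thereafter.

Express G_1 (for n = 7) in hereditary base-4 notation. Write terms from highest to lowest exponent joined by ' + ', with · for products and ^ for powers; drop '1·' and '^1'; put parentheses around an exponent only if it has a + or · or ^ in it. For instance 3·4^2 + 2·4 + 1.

G_0 = 7. HB_3(7) = 2·3 + 1. Bump = 9. G_1 = 8.
G_1 = 8. HB_4(8) = 2·4. Bump = 10. G_2 = 9.

2·4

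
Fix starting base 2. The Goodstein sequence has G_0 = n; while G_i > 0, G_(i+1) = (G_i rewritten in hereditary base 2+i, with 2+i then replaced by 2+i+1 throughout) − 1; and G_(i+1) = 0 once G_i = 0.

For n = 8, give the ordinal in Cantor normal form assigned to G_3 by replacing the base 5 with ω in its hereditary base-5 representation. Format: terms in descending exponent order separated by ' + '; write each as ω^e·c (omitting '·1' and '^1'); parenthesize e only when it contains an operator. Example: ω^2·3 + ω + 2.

[0] 8 ≡ 2^(2 + 1) (base 2). Lift 3: 81. −1: 80.
[1] 80 ≡ 2·3^3 + 2·3^2 + 2·3 + 2 (base 3). Lift 4: 554. −1: 553.
[2] 553 ≡ 2·4^4 + 2·4^2 + 2·4 + 1 (base 4). Lift 5: 6311. −1: 6310.

ω^ω·2 + ω^2·2 + ω·2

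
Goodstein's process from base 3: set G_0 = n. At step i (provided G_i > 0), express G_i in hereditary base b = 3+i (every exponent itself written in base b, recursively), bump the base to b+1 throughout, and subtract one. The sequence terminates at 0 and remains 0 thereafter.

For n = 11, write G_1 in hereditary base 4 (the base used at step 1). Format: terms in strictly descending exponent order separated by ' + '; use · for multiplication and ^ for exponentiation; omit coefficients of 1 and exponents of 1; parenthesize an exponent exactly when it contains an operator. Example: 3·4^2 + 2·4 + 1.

G_0=11  [base 3] 3^2 + 2  →[3↦4]→  4^2 + 2 = 18  −1 ⇒ G_1=17
G_1=17  [base 4] 4^2 + 1  →[4↦5]→  5^2 + 1 = 26  −1 ⇒ G_2=25

4^2 + 1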